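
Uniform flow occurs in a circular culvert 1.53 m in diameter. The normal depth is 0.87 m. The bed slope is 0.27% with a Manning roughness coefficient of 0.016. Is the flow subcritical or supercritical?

For a circular section of diameter D = 1.53 m at depth y = 0.87 m, the central angle is θ = 2 arccos(1 − 2y/D) = 3.417 rad. Then A = (D²/8)(θ − sin θ) = 1.079 m² and P = Dθ/2 = 2.614 m.
Hydraulic radius R = A/P = 1.079/2.614 = 0.4129 m.
V = (1/n) R^(2/3) √S = (1/0.016) × 0.4129^(2/3) × √0.0027 = 1.801 m/s. Hydraulic depth D_h = A/T = 1.079/1.516 = 0.7122 m.
Froude number Fr = V/√(g·D_h) = 1.801/√(9.81×0.7122) = 0.681, which is less than 1, so the flow is subcritical.

subcritical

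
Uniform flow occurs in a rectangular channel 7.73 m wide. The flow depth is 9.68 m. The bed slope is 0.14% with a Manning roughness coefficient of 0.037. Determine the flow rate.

Flow area A = b·y = 7.73 × 9.68 = 74.83 m². Wetted perimeter P = b + 2y = 7.73 + 2×9.68 = 27.09 m.
Hydraulic radius R = A/P = 74.83/27.09 = 2.762 m.
Manning's equation: Q = (1/n) A R^(2/3) S^(1/2) = (1/0.037) × 74.83 × 2.762^(2/3) × 0.0014^(1/2) = 149 m³/s.

Q = 149 m³/s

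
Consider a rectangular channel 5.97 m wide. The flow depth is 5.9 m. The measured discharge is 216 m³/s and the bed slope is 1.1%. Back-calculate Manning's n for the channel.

Flow area A = b·y = 5.97 × 5.9 = 35.22 m². Wetted perimeter P = b + 2y = 5.97 + 2×5.9 = 17.77 m.
Hydraulic radius R = A/P = 35.22/17.77 = 1.982 m.
Rearranging Manning's equation: n = (1/Q) A R^(2/3) S^(1/2) = (1/216) × 35.22 × 1.982^(2/3) × √0.011 = 0.027.

n = 0.027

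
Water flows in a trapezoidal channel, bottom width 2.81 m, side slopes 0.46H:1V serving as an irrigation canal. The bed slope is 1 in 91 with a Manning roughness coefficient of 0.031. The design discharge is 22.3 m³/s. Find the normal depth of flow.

y_n = 1.83 m

Manning's equation rearranged: A R^(2/3) = nQ / (1·√S) = 0.031 × 22.3 / (√0.01099) = 6.595.
At y = 1.36 m: A R^(2/3) = 4.043 — too small.
At y = 1.83 m: A R^(2/3) = 6.581 — matches.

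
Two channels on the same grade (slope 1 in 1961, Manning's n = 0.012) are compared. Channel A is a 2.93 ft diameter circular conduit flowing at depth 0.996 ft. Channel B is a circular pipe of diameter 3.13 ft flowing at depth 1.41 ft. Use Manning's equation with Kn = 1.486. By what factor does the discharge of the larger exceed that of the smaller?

Channel A: For a circular section of diameter D = 2.93 ft at depth y = 0.996 ft, the central angle is θ = 2 arccos(1 − 2y/D) = 2.49 rad. Then A = (D²/8)(θ − sin θ) = 2.021 ft² and P = Dθ/2 = 3.648 ft. Hydraulic radius R = A/P = 2.021/3.648 = 0.554 ft. Q_A = (1.486/0.012)·2.021·0.554^(2/3)·√0.0005099 = 3.812 ft³/s.
Channel B: For a circular section of diameter D = 3.13 ft at depth y = 1.41 ft, the central angle is θ = 2 arccos(1 − 2y/D) = 2.943 rad. Then A = (D²/8)(θ − sin θ) = 3.363 ft² and P = Dθ/2 = 4.606 ft. Hydraulic radius R = A/P = 3.363/4.606 = 0.7301 ft. Q_B = (1.486/0.012)·3.363·0.7301^(2/3)·√0.0005099 = 7.625 ft³/s.
The larger discharge is 7.625 ft³/s and the smaller is 3.812 ft³/s; the ratio is 2.

2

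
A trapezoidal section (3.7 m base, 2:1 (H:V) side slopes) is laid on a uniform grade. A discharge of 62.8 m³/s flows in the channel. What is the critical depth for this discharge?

y_c = 2.13 m

At critical depth, Q² T / (g A³) = 1, i.e. A³/T = Q²/g = 62.8²/9.81 = 402.
At y = 1.64 m: A³/T = 146.2 — low.
At y = 2.6 m: A³/T = 878.8 — high.
At y = 2.13 m: A³/T = 398.8 — ≈ 402.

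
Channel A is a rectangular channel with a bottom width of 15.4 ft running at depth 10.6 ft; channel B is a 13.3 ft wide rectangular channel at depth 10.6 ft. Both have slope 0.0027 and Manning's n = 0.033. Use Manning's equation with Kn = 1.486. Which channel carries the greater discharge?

Channel A: Flow area A = b·y = 15.4 × 10.6 = 163.2 ft². Wetted perimeter P = b + 2y = 15.4 + 2×10.6 = 36.6 ft. Hydraulic radius R = A/P = 163.2/36.6 = 4.46 ft. Q_A = (1.486/0.033)·163.2·4.46^(2/3)·√0.0027 = 1035 ft³/s.
Channel B: Flow area A = b·y = 13.3 × 10.6 = 141 ft². Wetted perimeter P = b + 2y = 13.3 + 2×10.6 = 34.5 ft. Hydraulic radius R = A/P = 141/34.5 = 4.086 ft. Q_B = (1.486/0.033)·141·4.086^(2/3)·√0.0027 = 843.1 ft³/s.
Q_A = 1035 ft³/s vs Q_B = 843.1 ft³/s, so channel A carries more.

channel A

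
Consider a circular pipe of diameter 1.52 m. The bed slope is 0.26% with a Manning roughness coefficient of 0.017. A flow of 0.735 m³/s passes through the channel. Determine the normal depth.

y_n = 0.526 m

Manning's equation rearranged: A R^(2/3) = nQ / (1·√S) = 0.017 × 0.735 / (√0.0026) = 0.245.
Trying y = 0.641 m: A R^(2/3) = 0.3531 — too large.
Trying y = 0.526 m: A R^(2/3) = 0.245 — matches.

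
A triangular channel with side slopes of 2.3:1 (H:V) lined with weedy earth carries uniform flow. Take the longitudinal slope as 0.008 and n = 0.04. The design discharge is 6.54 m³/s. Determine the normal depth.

y_n = 1.33 m

Manning's equation rearranged: A R^(2/3) = nQ / (1·√S) = 0.04 × 6.54 / (√0.008) = 2.925.
At y = 0.957 m: A R^(2/3) = 1.216 — short.
At y = 1.62 m: A R^(2/3) = 4.951 — over.
At y = 1.33 m: A R^(2/3) = 2.926 — ≈ 2.925.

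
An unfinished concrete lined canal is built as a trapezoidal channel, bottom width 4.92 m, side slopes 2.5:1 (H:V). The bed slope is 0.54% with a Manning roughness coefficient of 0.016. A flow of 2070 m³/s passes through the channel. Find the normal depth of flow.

y_n = 7.57 m

Manning's equation rearranged: A R^(2/3) = nQ / (1·√S) = 0.016 × 2070 / (√0.0054) = 450.7.
Try y = 8.66 m: A R^(2/3) = 623.7 — over.
Try y = 5.84 m: A R^(2/3) = 244.2 — short.
Try y = 7.57 m: A R^(2/3) = 451.1 — ≈ 450.7.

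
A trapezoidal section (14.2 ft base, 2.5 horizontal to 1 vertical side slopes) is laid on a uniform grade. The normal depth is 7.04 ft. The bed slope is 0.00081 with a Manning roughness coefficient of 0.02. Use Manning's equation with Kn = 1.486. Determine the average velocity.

V = 5.59 ft/s

With bottom width b = 14.2 ft and side slope z = 2.5: A = (b + zy)y = (14.2 + 2.5×7.04)×7.04 = 223.9 ft²; P = b + 2y√(1+z²) = 14.2 + 2×7.04×2.693 = 52.11 ft.
Hydraulic radius R = A/P = 223.9/52.11 = 4.296 ft.
From Manning's equation, V = (1.486/n) R^(2/3) S^(1/2) = (1.486/0.02) × 4.296^(2/3) × 0.00081^(1/2) = 5.59 ft/s.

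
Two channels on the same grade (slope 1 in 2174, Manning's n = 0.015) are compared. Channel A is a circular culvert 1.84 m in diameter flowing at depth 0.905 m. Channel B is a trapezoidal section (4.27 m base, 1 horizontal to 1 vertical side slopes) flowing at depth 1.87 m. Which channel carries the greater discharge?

Channel A: For a circular section of diameter D = 1.84 m at depth y = 0.905 m, the central angle is θ = 2 arccos(1 − 2y/D) = 3.109 rad. Then A = (D²/8)(θ − sin θ) = 1.302 m² and P = Dθ/2 = 2.86 m. Hydraulic radius R = A/P = 1.302/2.86 = 0.4552 m. Q_A = (1/0.015)·1.302·0.4552^(2/3)·√0.00046 = 1.101 m³/s.
Channel B: With bottom width b = 4.27 m and side slope z = 1: A = (b + zy)y = (4.27 + 1×1.87)×1.87 = 11.48 m²; P = b + 2y√(1+z²) = 4.27 + 2×1.87×1.414 = 9.559 m. Hydraulic radius R = A/P = 11.48/9.559 = 1.201 m. Q_B = (1/0.015)·11.48·1.201^(2/3)·√0.00046 = 18.55 m³/s.
Q_A = 1.101 m³/s vs Q_B = 18.55 m³/s, so channel B carries more.

channel B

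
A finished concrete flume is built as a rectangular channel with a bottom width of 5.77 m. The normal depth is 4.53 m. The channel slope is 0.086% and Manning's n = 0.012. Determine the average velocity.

Flow area A = b·y = 5.77 × 4.53 = 26.14 m². Wetted perimeter P = b + 2y = 5.77 + 2×4.53 = 14.83 m.
Hydraulic radius R = A/P = 26.14/14.83 = 1.763 m.
From Manning's equation, V = (1/n) R^(2/3) S^(1/2) = (1/0.012) × 1.763^(2/3) × 0.00086^(1/2) = 3.57 m/s.

V = 3.57 m/s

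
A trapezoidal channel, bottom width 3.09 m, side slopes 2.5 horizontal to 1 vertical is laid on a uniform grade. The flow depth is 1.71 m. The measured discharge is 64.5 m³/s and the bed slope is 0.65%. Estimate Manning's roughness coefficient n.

With bottom width b = 3.09 m and side slope z = 2.5: A = (b + zy)y = (3.09 + 2.5×1.71)×1.71 = 12.59 m²; P = b + 2y√(1+z²) = 3.09 + 2×1.71×2.693 = 12.3 m.
Hydraulic radius R = A/P = 12.59/12.3 = 1.024 m.
Rearranging Manning's equation: n = (1/Q) A R^(2/3) S^(1/2) = (1/64.5) × 12.59 × 1.024^(2/3) × √0.0065 = 0.016.

n = 0.016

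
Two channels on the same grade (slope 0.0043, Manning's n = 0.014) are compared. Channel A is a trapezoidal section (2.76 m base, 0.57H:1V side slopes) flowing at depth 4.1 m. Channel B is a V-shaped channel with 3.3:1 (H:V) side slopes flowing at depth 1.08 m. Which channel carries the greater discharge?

channel A

Channel A: With bottom width b = 2.76 m and side slope z = 0.57: A = (b + zy)y = (2.76 + 0.57×4.1)×4.1 = 20.9 m²; P = b + 2y√(1+z²) = 2.76 + 2×4.1×1.151 = 12.2 m. Hydraulic radius R = A/P = 20.9/12.2 = 1.713 m. Q_A = (1/0.014)·20.9·1.713^(2/3)·√0.0043 = 140.1 m³/s.
Channel B: For a triangular section with side slope z = 3.3: A = zy² = 3.3×1.08² = 3.849 m²; P = 2y√(1+z²) = 2×1.08×3.448 = 7.448 m. Hydraulic radius R = A/P = 3.849/7.448 = 0.5168 m. Q_B = (1/0.014)·3.849·0.5168^(2/3)·√0.0043 = 11.61 m³/s.
Q_A = 140.1 m³/s vs Q_B = 11.61 m³/s, so channel A carries more.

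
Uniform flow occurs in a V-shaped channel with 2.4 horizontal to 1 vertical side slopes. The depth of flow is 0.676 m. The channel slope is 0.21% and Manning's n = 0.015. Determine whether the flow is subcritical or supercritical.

subcritical

For a triangular section with side slope z = 2.4: A = zy² = 2.4×0.676² = 1.097 m²; P = 2y√(1+z²) = 2×0.676×2.6 = 3.515 m.
Hydraulic radius R = A/P = 1.097/3.515 = 0.312 m.
V = (1/n) R^(2/3) √S = (1/0.015) × 0.312^(2/3) × √0.0021 = 1.405 m/s. Hydraulic depth D_h = A/T = 1.097/3.245 = 0.338 m.
Froude number Fr = V/√(g·D_h) = 1.405/√(9.81×0.338) = 0.772, which is less than 1, so the flow is subcritical.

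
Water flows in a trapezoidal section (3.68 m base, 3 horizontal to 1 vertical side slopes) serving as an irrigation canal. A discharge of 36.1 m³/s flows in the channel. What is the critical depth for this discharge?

y_c = 1.47 m

At critical depth, Q² T / (g A³) = 1, i.e. A³/T = Q²/g = 36.1²/9.81 = 132.8.
At y = 1.06 m: A³/T = 38.3 — short.
At y = 1.87 m: A³/T = 351.9 — over.
At y = 1.47 m: A³/T = 134.6 — close enough.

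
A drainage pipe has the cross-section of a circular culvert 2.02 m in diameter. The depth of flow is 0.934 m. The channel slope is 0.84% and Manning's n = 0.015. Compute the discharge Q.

For a circular section of diameter D = 2.02 m at depth y = 0.934 m, the central angle is θ = 2 arccos(1 − 2y/D) = 2.991 rad. Then A = (D²/8)(θ − sin θ) = 1.449 m² and P = Dθ/2 = 3.021 m.
Hydraulic radius R = A/P = 1.449/3.021 = 0.4797 m.
Manning's equation: Q = (1/n) A R^(2/3) S^(1/2) = (1/0.015) × 1.449 × 0.4797^(2/3) × 0.0084^(1/2) = 5.43 m³/s.

Q = 5.43 m³/s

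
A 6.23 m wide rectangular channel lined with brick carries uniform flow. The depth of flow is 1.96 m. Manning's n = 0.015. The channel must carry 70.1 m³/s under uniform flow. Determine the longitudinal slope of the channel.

Flow area A = b·y = 6.23 × 1.96 = 12.21 m². Wetted perimeter P = b + 2y = 6.23 + 2×1.96 = 10.15 m.
Hydraulic radius R = A/P = 12.21/10.15 = 1.203 m.
From Manning's equation, S = [nQ / (1 A R^(2/3))]² = [0.015 × 70.1 / (1 × 12.21 × 1.203^(2/3))]² = 0.0058.

S = 0.0058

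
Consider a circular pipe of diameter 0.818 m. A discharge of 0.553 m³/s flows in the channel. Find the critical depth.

y_c = 0.447 m

At critical depth, Q² T / (g A³) = 1, i.e. A³/T = Q²/g = 0.553²/9.81 = 0.03117.
Try y = 0.402 m: A³/T = 0.02076 — low.
Try y = 0.447 m: A³/T = 0.03114 — ≈ 0.03117.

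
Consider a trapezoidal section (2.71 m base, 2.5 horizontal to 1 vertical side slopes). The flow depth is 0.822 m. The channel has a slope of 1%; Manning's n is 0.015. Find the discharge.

Q = 17.5 m³/s

With bottom width b = 2.71 m and side slope z = 2.5: A = (b + zy)y = (2.71 + 2.5×0.822)×0.822 = 3.917 m²; P = b + 2y√(1+z²) = 2.71 + 2×0.822×2.693 = 7.137 m.
Hydraulic radius R = A/P = 3.917/7.137 = 0.5488 m.
Manning's equation: Q = (1/n) A R^(2/3) S^(1/2) = (1/0.015) × 3.917 × 0.5488^(2/3) × 0.01^(1/2) = 17.5 m³/s.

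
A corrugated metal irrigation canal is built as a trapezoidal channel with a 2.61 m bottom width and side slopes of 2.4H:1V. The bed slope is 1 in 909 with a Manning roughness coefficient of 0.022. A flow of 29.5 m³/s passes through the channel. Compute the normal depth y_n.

Manning's equation rearranged: A R^(2/3) = nQ / (1·√S) = 0.022 × 29.5 / (√0.0011) = 19.57.
Try y = 1.87 m: A R^(2/3) = 13.94 — low.
Try y = 2.43 m: A R^(2/3) = 25 — high.
Try y = 2.18 m: A R^(2/3) = 19.58 — close enough.

y_n = 2.18 m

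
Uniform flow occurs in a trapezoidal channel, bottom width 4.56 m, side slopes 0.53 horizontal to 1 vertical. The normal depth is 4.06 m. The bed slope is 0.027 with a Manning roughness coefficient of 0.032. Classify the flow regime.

supercritical

With bottom width b = 4.56 m and side slope z = 0.53: A = (b + zy)y = (4.56 + 0.53×4.06)×4.06 = 27.25 m²; P = b + 2y√(1+z²) = 4.56 + 2×4.06×1.132 = 13.75 m.
Hydraulic radius R = A/P = 27.25/13.75 = 1.982 m.
V = (1/n) R^(2/3) √S = (1/0.032) × 1.982^(2/3) × √0.027 = 8.102 m/s. Hydraulic depth D_h = A/T = 27.25/8.864 = 3.074 m.
Froude number Fr = V/√(g·D_h) = 8.102/√(9.81×3.074) = 1.48, which is greater than 1, so the flow is supercritical.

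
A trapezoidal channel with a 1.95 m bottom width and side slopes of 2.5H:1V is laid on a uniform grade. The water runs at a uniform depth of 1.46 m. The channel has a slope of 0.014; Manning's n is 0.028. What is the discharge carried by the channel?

With bottom width b = 1.95 m and side slope z = 2.5: A = (b + zy)y = (1.95 + 2.5×1.46)×1.46 = 8.176 m²; P = b + 2y√(1+z²) = 1.95 + 2×1.46×2.693 = 9.812 m.
Hydraulic radius R = A/P = 8.176/9.812 = 0.8332 m.
Manning's equation: Q = (1/n) A R^(2/3) S^(1/2) = (1/0.028) × 8.176 × 0.8332^(2/3) × 0.014^(1/2) = 30.6 m³/s.

Q = 30.6 m³/s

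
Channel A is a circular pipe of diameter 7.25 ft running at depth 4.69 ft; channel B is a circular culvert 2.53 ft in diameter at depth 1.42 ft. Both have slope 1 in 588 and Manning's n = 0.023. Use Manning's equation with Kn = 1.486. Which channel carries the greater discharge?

Channel A: For a circular section of diameter D = 7.25 ft at depth y = 4.69 ft, the central angle is θ = 2 arccos(1 − 2y/D) = 3.738 rad. Then A = (D²/8)(θ − sin θ) = 28.25 ft² and P = Dθ/2 = 13.55 ft. Hydraulic radius R = A/P = 28.25/13.55 = 2.085 ft. Q_A = (1.486/0.023)·28.25·2.085^(2/3)·√0.001701 = 122.8 ft³/s.
Channel B: For a circular section of diameter D = 2.53 ft at depth y = 1.42 ft, the central angle is θ = 2 arccos(1 − 2y/D) = 3.387 rad. Then A = (D²/8)(θ − sin θ) = 2.905 ft² and P = Dθ/2 = 4.285 ft. Hydraulic radius R = A/P = 2.905/4.285 = 0.6779 ft. Q_B = (1.486/0.023)·2.905·0.6779^(2/3)·√0.001701 = 5.973 ft³/s.
Q_A = 122.8 ft³/s vs Q_B = 5.973 ft³/s, so channel A carries more.

channel A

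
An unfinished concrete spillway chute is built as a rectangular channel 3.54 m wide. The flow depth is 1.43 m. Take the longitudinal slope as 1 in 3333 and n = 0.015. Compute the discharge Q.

Flow area A = b·y = 3.54 × 1.43 = 5.062 m². Wetted perimeter P = b + 2y = 3.54 + 2×1.43 = 6.4 m.
Hydraulic radius R = A/P = 5.062/6.4 = 0.791 m.
Manning's equation: Q = (1/n) A R^(2/3) S^(1/2) = (1/0.015) × 5.062 × 0.791^(2/3) × 0.0003^(1/2) = 5 m³/s.

Q = 5 m³/s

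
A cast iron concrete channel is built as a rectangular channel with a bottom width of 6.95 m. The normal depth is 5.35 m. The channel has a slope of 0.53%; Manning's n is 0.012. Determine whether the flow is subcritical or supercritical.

Flow area A = b·y = 6.95 × 5.35 = 37.18 m². Wetted perimeter P = b + 2y = 6.95 + 2×5.35 = 17.65 m.
Hydraulic radius R = A/P = 37.18/17.65 = 2.107 m.
V = (1/n) R^(2/3) √S = (1/0.012) × 2.107^(2/3) × √0.0053 = 9.97 m/s. Hydraulic depth D_h = A/T = 37.18/6.95 = 5.35 m.
Froude number Fr = V/√(g·D_h) = 9.97/√(9.81×5.35) = 1.38, which is greater than 1, so the flow is supercritical.

supercritical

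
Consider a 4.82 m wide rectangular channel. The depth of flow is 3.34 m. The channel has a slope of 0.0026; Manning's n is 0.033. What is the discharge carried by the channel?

Flow area A = b·y = 4.82 × 3.34 = 16.1 m². Wetted perimeter P = b + 2y = 4.82 + 2×3.34 = 11.5 m.
Hydraulic radius R = A/P = 16.1/11.5 = 1.4 m.
Manning's equation: Q = (1/n) A R^(2/3) S^(1/2) = (1/0.033) × 16.1 × 1.4^(2/3) × 0.0026^(1/2) = 31.1 m³/s.

Q = 31.1 m³/s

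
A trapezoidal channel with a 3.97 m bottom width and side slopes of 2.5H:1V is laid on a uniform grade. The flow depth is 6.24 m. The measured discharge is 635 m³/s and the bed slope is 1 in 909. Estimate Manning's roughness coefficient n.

n = 0.014

With bottom width b = 3.97 m and side slope z = 2.5: A = (b + zy)y = (3.97 + 2.5×6.24)×6.24 = 122.1 m²; P = b + 2y√(1+z²) = 3.97 + 2×6.24×2.693 = 37.57 m.
Hydraulic radius R = A/P = 122.1/37.57 = 3.25 m.
Rearranging Manning's equation: n = (1/Q) A R^(2/3) S^(1/2) = (1/635) × 122.1 × 3.25^(2/3) × √0.0011 = 0.014.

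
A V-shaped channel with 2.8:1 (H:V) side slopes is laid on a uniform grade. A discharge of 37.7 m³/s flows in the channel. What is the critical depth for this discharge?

y_c = 2.06 m

At critical depth, Q² T / (g A³) = 1, i.e. A³/T = Q²/g = 37.7²/9.81 = 144.9.
At y = 1.43 m: A³/T = 23.44 — too small.
At y = 2.06 m: A³/T = 145.4 — close enough.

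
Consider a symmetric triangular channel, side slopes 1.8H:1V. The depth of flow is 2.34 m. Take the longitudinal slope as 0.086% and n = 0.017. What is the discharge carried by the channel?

For a triangular section with side slope z = 1.8: A = zy² = 1.8×2.34² = 9.856 m²; P = 2y√(1+z²) = 2×2.34×2.059 = 9.637 m.
Hydraulic radius R = A/P = 9.856/9.637 = 1.023 m.
Manning's equation: Q = (1/n) A R^(2/3) S^(1/2) = (1/0.017) × 9.856 × 1.023^(2/3) × 0.00086^(1/2) = 17.3 m³/s.

Q = 17.3 m³/s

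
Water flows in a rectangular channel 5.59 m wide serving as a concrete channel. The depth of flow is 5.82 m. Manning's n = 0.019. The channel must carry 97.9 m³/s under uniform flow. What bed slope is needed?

S = 0.0014

Flow area A = b·y = 5.59 × 5.82 = 32.53 m². Wetted perimeter P = b + 2y = 5.59 + 2×5.82 = 17.23 m.
Hydraulic radius R = A/P = 32.53/17.23 = 1.888 m.
From Manning's equation, S = [nQ / (1 A R^(2/3))]² = [0.019 × 97.9 / (1 × 32.53 × 1.888^(2/3))]² = 0.0014.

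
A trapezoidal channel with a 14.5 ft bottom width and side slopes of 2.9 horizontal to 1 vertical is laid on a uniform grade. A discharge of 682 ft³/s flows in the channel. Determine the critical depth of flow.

y_c = 3.27 ft

At critical depth, Q² T / (g A³) = 1, i.e. A³/T = Q²/g = 682²/32.2 = 14440.
Try y = 2.79 ft: A³/T = 8161 — short.
Try y = 3.78 ft: A³/T = 24480 — over.
Try y = 3.27 ft: A³/T = 14410 — close enough.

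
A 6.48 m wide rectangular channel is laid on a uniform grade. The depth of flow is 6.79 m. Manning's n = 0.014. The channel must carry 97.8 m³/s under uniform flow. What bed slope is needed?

S = 0.00034

Flow area A = b·y = 6.48 × 6.79 = 44 m². Wetted perimeter P = b + 2y = 6.48 + 2×6.79 = 20.06 m.
Hydraulic radius R = A/P = 44/20.06 = 2.193 m.
From Manning's equation, S = [nQ / (1 A R^(2/3))]² = [0.014 × 97.8 / (1 × 44 × 2.193^(2/3))]² = 0.00034.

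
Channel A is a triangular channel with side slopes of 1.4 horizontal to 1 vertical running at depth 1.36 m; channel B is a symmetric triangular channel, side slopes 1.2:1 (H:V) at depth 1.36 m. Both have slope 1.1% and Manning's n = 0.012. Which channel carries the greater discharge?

channel A

Channel A: For a triangular section with side slope z = 1.4: A = zy² = 1.4×1.36² = 2.589 m²; P = 2y√(1+z²) = 2×1.36×1.72 = 4.68 m. Hydraulic radius R = A/P = 2.589/4.68 = 0.5533 m. Q_A = (1/0.012)·2.589·0.5533^(2/3)·√0.011 = 15.25 m³/s.
Channel B: For a triangular section with side slope z = 1.2: A = zy² = 1.2×1.36² = 2.22 m²; P = 2y√(1+z²) = 2×1.36×1.562 = 4.249 m. Hydraulic radius R = A/P = 2.22/4.249 = 0.5224 m. Q_B = (1/0.012)·2.22·0.5224^(2/3)·√0.011 = 12.58 m³/s.
Q_A = 15.25 m³/s vs Q_B = 12.58 m³/s, so channel A carries more.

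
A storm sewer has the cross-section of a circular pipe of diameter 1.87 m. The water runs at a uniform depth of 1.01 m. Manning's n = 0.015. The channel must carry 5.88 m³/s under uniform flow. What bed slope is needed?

S = 0.00879

For a circular section of diameter D = 1.87 m at depth y = 1.01 m, the central angle is θ = 2 arccos(1 − 2y/D) = 3.302 rad. Then A = (D²/8)(θ − sin θ) = 1.513 m² and P = Dθ/2 = 3.088 m.
Hydraulic radius R = A/P = 1.513/3.088 = 0.4901 m.
From Manning's equation, S = [nQ / (1 A R^(2/3))]² = [0.015 × 5.88 / (1 × 1.513 × 0.4901^(2/3))]² = 0.00879.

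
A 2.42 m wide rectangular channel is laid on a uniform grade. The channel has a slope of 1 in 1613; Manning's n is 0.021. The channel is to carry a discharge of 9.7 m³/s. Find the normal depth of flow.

Manning's equation rearranged: A R^(2/3) = nQ / (1·√S) = 0.021 × 9.7 / (√0.00062) = 8.181.
Trying y = 2.86 m: A R^(2/3) = 6.212 — low.
Trying y = 3.61 m: A R^(2/3) = 8.181 — close enough.

y_n = 3.61 m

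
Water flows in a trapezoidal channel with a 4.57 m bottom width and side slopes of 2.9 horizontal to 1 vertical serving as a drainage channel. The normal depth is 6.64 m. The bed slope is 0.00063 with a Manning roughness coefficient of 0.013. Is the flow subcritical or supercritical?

subcritical

With bottom width b = 4.57 m and side slope z = 2.9: A = (b + zy)y = (4.57 + 2.9×6.64)×6.64 = 158.2 m²; P = b + 2y√(1+z²) = 4.57 + 2×6.64×3.068 = 45.31 m.
Hydraulic radius R = A/P = 158.2/45.31 = 3.492 m.
V = (1/n) R^(2/3) √S = (1/0.013) × 3.492^(2/3) × √0.00063 = 4.444 m/s. Hydraulic depth D_h = A/T = 158.2/43.08 = 3.672 m.
Froude number Fr = V/√(g·D_h) = 4.444/√(9.81×3.672) = 0.74, which is less than 1, so the flow is subcritical.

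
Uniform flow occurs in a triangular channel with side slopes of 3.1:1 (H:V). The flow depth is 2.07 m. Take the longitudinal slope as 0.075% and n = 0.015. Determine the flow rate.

For a triangular section with side slope z = 3.1: A = zy² = 3.1×2.07² = 13.28 m²; P = 2y√(1+z²) = 2×2.07×3.257 = 13.49 m.
Hydraulic radius R = A/P = 13.28/13.49 = 0.985 m.
Manning's equation: Q = (1/n) A R^(2/3) S^(1/2) = (1/0.015) × 13.28 × 0.985^(2/3) × 0.00075^(1/2) = 24 m³/s.

Q = 24 m³/s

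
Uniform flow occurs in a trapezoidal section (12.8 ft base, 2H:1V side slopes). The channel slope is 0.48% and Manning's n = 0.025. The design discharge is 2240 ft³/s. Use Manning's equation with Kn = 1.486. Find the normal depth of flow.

Manning's equation rearranged: A R^(2/3) = nQ / (1.486·√S) = 0.025 × 2240 / (1.486 × √0.0048) = 543.9.
At y = 6.09 ft: A R^(2/3) = 370.4 — too small.
At y = 8.08 ft: A R^(2/3) = 664.2 — too large.
At y = 7.34 ft: A R^(2/3) = 543.3 — close enough.

y_n = 7.34 ft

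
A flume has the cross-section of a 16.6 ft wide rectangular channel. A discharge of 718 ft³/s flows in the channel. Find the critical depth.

For a rectangular channel, critical depth y_c = (q²/g)^(1/3) where q = Q/b = 718/16.6 = 43.25 ft²/s.
So y_c = (43.25²/32.2)^(1/3) = 3.87 ft.

y_c = 3.87 ft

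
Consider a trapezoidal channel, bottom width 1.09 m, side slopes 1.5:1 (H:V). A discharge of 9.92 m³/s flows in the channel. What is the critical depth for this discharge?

At critical depth, Q² T / (g A³) = 1, i.e. A³/T = Q²/g = 9.92²/9.81 = 10.03.
Try y = 1.48 m: A³/T = 21.26 — too large.
Try y = 1.24 m: A³/T = 10.18 — close enough.

y_c = 1.24 m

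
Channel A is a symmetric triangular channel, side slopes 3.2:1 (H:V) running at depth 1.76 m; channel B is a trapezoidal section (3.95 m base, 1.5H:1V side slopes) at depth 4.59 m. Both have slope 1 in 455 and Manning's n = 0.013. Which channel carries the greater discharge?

channel B

Channel A: For a triangular section with side slope z = 3.2: A = zy² = 3.2×1.76² = 9.912 m²; P = 2y√(1+z²) = 2×1.76×3.353 = 11.8 m. Hydraulic radius R = A/P = 9.912/11.8 = 0.8399 m. Q_A = (1/0.013)·9.912·0.8399^(2/3)·√0.002198 = 31.82 m³/s.
Channel B: With bottom width b = 3.95 m and side slope z = 1.5: A = (b + zy)y = (3.95 + 1.5×4.59)×4.59 = 49.73 m²; P = b + 2y√(1+z²) = 3.95 + 2×4.59×1.803 = 20.5 m. Hydraulic radius R = A/P = 49.73/20.5 = 2.426 m. Q_B = (1/0.013)·49.73·2.426^(2/3)·√0.002198 = 323.8 m³/s.
Q_A = 31.82 m³/s vs Q_B = 323.8 m³/s, so channel B carries more.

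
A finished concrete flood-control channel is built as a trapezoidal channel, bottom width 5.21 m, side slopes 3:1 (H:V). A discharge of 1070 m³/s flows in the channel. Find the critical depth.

y_c = 6.83 m

At critical depth, Q² T / (g A³) = 1, i.e. A³/T = Q²/g = 1070²/9.81 = 116700.
Trying y = 5.21 m: A³/T = 35100 — too small.
Trying y = 8.41 m: A³/T = 301400 — too large.
Trying y = 6.83 m: A³/T = 117100 — close enough.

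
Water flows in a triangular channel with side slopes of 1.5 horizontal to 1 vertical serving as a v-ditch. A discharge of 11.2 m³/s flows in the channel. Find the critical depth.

At critical depth, Q² T / (g A³) = 1, i.e. A³/T = Q²/g = 11.2²/9.81 = 12.79.
At y = 1.3 m: A³/T = 4.177 — too small.
At y = 2.03 m: A³/T = 38.78 — too large.
At y = 1.63 m: A³/T = 12.94 — ≈ 12.79.

y_c = 1.63 m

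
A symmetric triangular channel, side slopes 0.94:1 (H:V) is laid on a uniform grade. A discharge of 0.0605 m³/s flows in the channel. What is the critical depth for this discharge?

y_c = 0.243 m

At critical depth, Q² T / (g A³) = 1, i.e. A³/T = Q²/g = 0.0605²/9.81 = 0.0003731.
At y = 0.207 m: A³/T = 0.0001679 — too small.
At y = 0.307 m: A³/T = 0.001205 — too large.
At y = 0.243 m: A³/T = 0.0003743 — matches.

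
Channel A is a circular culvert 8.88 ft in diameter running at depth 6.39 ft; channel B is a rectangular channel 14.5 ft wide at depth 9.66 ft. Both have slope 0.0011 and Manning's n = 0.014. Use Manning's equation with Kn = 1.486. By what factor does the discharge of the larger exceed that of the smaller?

3.95

Channel A: For a circular section of diameter D = 8.88 ft at depth y = 6.39 ft, the central angle is θ = 2 arccos(1 − 2y/D) = 4.051 rad. Then A = (D²/8)(θ − sin θ) = 47.71 ft² and P = Dθ/2 = 17.99 ft. Hydraulic radius R = A/P = 47.71/17.99 = 2.652 ft. Q_A = (1.486/0.014)·47.71·2.652^(2/3)·√0.0011 = 321.8 ft³/s.
Channel B: Flow area A = b·y = 14.5 × 9.66 = 140.1 ft². Wetted perimeter P = b + 2y = 14.5 + 2×9.66 = 33.82 ft. Hydraulic radius R = A/P = 140.1/33.82 = 4.142 ft. Q_B = (1.486/0.014)·140.1·4.142^(2/3)·√0.0011 = 1272 ft³/s.
The larger discharge is 1272 ft³/s and the smaller is 321.8 ft³/s; the ratio is 3.95.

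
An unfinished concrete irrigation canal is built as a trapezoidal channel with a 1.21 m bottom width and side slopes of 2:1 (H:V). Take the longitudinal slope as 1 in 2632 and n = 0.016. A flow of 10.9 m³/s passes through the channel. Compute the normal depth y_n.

y_n = 1.86 m

Manning's equation rearranged: A R^(2/3) = nQ / (1·√S) = 0.016 × 10.9 / (√0.0003799) = 8.947.
At y = 2.37 m: A R^(2/3) = 15.87 — too large.
At y = 1.86 m: A R^(2/3) = 8.938 — close enough.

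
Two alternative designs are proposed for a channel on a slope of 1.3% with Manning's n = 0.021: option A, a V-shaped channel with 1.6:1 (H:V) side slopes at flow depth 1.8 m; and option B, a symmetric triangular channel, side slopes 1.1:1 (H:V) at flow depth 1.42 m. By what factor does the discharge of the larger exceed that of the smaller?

3

Channel A: For a triangular section with side slope z = 1.6: A = zy² = 1.6×1.8² = 5.184 m²; P = 2y√(1+z²) = 2×1.8×1.887 = 6.792 m. Hydraulic radius R = A/P = 5.184/6.792 = 0.7632 m. Q_A = (1/0.021)·5.184·0.7632^(2/3)·√0.013 = 23.51 m³/s.
Channel B: For a triangular section with side slope z = 1.1: A = zy² = 1.1×1.42² = 2.218 m²; P = 2y√(1+z²) = 2×1.42×1.487 = 4.222 m. Hydraulic radius R = A/P = 2.218/4.222 = 0.5254 m. Q_B = (1/0.021)·2.218·0.5254^(2/3)·√0.013 = 7.841 m³/s.
The larger discharge is 23.51 m³/s and the smaller is 7.841 m³/s; the ratio is 3.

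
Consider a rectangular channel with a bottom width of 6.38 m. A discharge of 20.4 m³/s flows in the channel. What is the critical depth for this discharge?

y_c = 1.01 m

For a rectangular channel, critical depth y_c = (q²/g)^(1/3) where q = Q/b = 20.4/6.38 = 3.197 m²/s.
So y_c = (3.197²/9.81)^(1/3) = 1.01 m.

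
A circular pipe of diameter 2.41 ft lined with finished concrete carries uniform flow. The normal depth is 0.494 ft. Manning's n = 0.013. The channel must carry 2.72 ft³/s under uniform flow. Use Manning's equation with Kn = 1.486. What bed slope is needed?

For a circular section of diameter D = 2.41 ft at depth y = 0.494 ft, the central angle is θ = 2 arccos(1 − 2y/D) = 1.879 rad. Then A = (D²/8)(θ − sin θ) = 0.6727 ft² and P = Dθ/2 = 2.265 ft.
Hydraulic radius R = A/P = 0.6727/2.265 = 0.2971 ft.
From Manning's equation, S = [nQ / (1.486 A R^(2/3))]² = [0.013 × 2.72 / (1.486 × 0.6727 × 0.2971^(2/3))]² = 0.00631.

S = 0.00631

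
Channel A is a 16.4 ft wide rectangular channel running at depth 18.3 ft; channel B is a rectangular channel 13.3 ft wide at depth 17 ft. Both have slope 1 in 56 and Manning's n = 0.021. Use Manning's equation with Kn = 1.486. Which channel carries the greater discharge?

channel A

Channel A: Flow area A = b·y = 16.4 × 18.3 = 300.1 ft². Wetted perimeter P = b + 2y = 16.4 + 2×18.3 = 53 ft. Hydraulic radius R = A/P = 300.1/53 = 5.663 ft. Q_A = (1.486/0.021)·300.1·5.663^(2/3)·√0.01786 = 9016 ft³/s.
Channel B: Flow area A = b·y = 13.3 × 17 = 226.1 ft². Wetted perimeter P = b + 2y = 13.3 + 2×17 = 47.3 ft. Hydraulic radius R = A/P = 226.1/47.3 = 4.78 ft. Q_B = (1.486/0.021)·226.1·4.78^(2/3)·√0.01786 = 6067 ft³/s.
Q_A = 9016 ft³/s vs Q_B = 6067 ft³/s, so channel A carries more.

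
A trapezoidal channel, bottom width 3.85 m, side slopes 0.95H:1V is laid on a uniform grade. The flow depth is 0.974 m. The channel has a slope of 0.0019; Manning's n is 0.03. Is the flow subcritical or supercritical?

With bottom width b = 3.85 m and side slope z = 0.95: A = (b + zy)y = (3.85 + 0.95×0.974)×0.974 = 4.651 m²; P = b + 2y√(1+z²) = 3.85 + 2×0.974×1.379 = 6.537 m.
Hydraulic radius R = A/P = 4.651/6.537 = 0.7115 m.
V = (1/n) R^(2/3) √S = (1/0.03) × 0.7115^(2/3) × √0.0019 = 1.158 m/s. Hydraulic depth D_h = A/T = 4.651/5.701 = 0.8159 m.
Froude number Fr = V/√(g·D_h) = 1.158/√(9.81×0.8159) = 0.409, which is less than 1, so the flow is subcritical.

subcritical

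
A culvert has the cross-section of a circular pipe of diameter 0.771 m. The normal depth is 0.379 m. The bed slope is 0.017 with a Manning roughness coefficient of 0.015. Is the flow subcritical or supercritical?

For a circular section of diameter D = 0.771 m at depth y = 0.379 m, the central angle is θ = 2 arccos(1 − 2y/D) = 3.108 rad. Then A = (D²/8)(θ − sin θ) = 0.2284 m² and P = Dθ/2 = 1.198 m.
Hydraulic radius R = A/P = 0.2284/1.198 = 0.1907 m.
V = (1/n) R^(2/3) √S = (1/0.015) × 0.1907^(2/3) × √0.017 = 2.879 m/s. Hydraulic depth D_h = A/T = 0.2284/0.7709 = 0.2963 m.
Froude number Fr = V/√(g·D_h) = 2.879/√(9.81×0.2963) = 1.69, which is greater than 1, so the flow is supercritical.

supercritical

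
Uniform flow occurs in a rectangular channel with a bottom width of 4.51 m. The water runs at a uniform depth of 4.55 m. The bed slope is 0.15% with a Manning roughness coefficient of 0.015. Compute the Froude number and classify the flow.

Flow area A = b·y = 4.51 × 4.55 = 20.52 m². Wetted perimeter P = b + 2y = 4.51 + 2×4.55 = 13.61 m.
Hydraulic radius R = A/P = 20.52/13.61 = 1.508 m.
V = (1/n) R^(2/3) √S = (1/0.015) × 1.508^(2/3) × √0.0015 = 3.395 m/s. Hydraulic depth D_h = A/T = 20.52/4.51 = 4.55 m.
Froude number Fr = V/√(g·D_h) = 3.395/√(9.81×4.55) = 0.508, which is less than 1, so the flow is subcritical.

subcritical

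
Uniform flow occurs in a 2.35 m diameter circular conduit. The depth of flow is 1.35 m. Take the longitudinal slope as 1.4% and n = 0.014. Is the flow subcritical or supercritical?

supercritical

For a circular section of diameter D = 2.35 m at depth y = 1.35 m, the central angle is θ = 2 arccos(1 − 2y/D) = 3.441 rad. Then A = (D²/8)(θ − sin θ) = 2.578 m² and P = Dθ/2 = 4.043 m.
Hydraulic radius R = A/P = 2.578/4.043 = 0.6378 m.
V = (1/n) R^(2/3) √S = (1/0.014) × 0.6378^(2/3) × √0.014 = 6.262 m/s. Hydraulic depth D_h = A/T = 2.578/2.324 = 1.11 m.
Froude number Fr = V/√(g·D_h) = 6.262/√(9.81×1.11) = 1.9, which is greater than 1, so the flow is supercritical.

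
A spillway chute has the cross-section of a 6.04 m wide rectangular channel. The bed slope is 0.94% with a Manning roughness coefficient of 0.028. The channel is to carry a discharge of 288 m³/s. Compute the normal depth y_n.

Manning's equation rearranged: A R^(2/3) = nQ / (1·√S) = 0.028 × 288 / (√0.0094) = 83.17.
Try y = 6.75 m: A R^(2/3) = 66.57 — short.
Try y = 10.2 m: A R^(2/3) = 108.3 — over.
Try y = 8.13 m: A R^(2/3) = 83.11 — matches.

y_n = 8.13 m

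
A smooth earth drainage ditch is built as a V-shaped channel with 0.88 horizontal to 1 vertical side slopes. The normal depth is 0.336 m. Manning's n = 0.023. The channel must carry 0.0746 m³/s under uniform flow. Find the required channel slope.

For a triangular section with side slope z = 0.88: A = zy² = 0.88×0.336² = 0.09935 m²; P = 2y√(1+z²) = 2×0.336×1.332 = 0.8951 m.
Hydraulic radius R = A/P = 0.09935/0.8951 = 0.111 m.
From Manning's equation, S = [nQ / (1 A R^(2/3))]² = [0.023 × 0.0746 / (1 × 0.09935 × 0.111^(2/3))]² = 0.00559.

S = 0.00559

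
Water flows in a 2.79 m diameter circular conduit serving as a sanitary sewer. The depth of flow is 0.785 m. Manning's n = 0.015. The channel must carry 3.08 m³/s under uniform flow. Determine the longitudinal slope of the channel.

S = 0.00309

For a circular section of diameter D = 2.79 m at depth y = 0.785 m, the central angle is θ = 2 arccos(1 − 2y/D) = 2.236 rad. Then A = (D²/8)(θ − sin θ) = 1.411 m² and P = Dθ/2 = 3.12 m.
Hydraulic radius R = A/P = 1.411/3.12 = 0.4522 m.
From Manning's equation, S = [nQ / (1 A R^(2/3))]² = [0.015 × 3.08 / (1 × 1.411 × 0.4522^(2/3))]² = 0.00309.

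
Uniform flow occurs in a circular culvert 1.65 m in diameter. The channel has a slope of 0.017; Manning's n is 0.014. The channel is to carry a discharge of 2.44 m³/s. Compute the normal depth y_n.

Manning's equation rearranged: A R^(2/3) = nQ / (1·√S) = 0.014 × 2.44 / (√0.017) = 0.262.
Trying y = 0.627 m: A R^(2/3) = 0.3633 — too large.
Trying y = 0.372 m: A R^(2/3) = 0.1321 — too small.
Trying y = 0.527 m: A R^(2/3) = 0.2618 — ≈ 0.262.

y_n = 0.527 m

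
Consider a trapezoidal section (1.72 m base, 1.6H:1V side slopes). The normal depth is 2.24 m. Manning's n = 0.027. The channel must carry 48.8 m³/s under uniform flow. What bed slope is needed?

S = 0.01

With bottom width b = 1.72 m and side slope z = 1.6: A = (b + zy)y = (1.72 + 1.6×2.24)×2.24 = 11.88 m²; P = b + 2y√(1+z²) = 1.72 + 2×2.24×1.887 = 10.17 m.
Hydraulic radius R = A/P = 11.88/10.17 = 1.168 m.
From Manning's equation, S = [nQ / (1 A R^(2/3))]² = [0.027 × 48.8 / (1 × 11.88 × 1.168^(2/3))]² = 0.01.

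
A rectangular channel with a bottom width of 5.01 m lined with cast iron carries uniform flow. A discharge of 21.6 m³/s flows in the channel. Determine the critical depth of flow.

y_c = 1.24 m

For a rectangular channel, critical depth y_c = (q²/g)^(1/3) where q = Q/b = 21.6/5.01 = 4.311 m²/s.
So y_c = (4.311²/9.81)^(1/3) = 1.24 m.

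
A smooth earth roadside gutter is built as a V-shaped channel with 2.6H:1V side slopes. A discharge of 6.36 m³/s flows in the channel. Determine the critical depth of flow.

y_c = 1.04 m

At critical depth, Q² T / (g A³) = 1, i.e. A³/T = Q²/g = 6.36²/9.81 = 4.123.
Trying y = 0.849 m: A³/T = 1.491 — too small.
Trying y = 1.16 m: A³/T = 7.099 — too large.
Trying y = 1.04 m: A³/T = 4.112 — matches.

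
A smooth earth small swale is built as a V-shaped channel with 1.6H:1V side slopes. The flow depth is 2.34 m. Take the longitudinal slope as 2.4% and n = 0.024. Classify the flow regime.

supercritical

For a triangular section with side slope z = 1.6: A = zy² = 1.6×2.34² = 8.761 m²; P = 2y√(1+z²) = 2×2.34×1.887 = 8.83 m.
Hydraulic radius R = A/P = 8.761/8.83 = 0.9922 m.
V = (1/n) R^(2/3) √S = (1/0.024) × 0.9922^(2/3) × √0.024 = 6.421 m/s. Hydraulic depth D_h = A/T = 8.761/7.488 = 1.17 m.
Froude number Fr = V/√(g·D_h) = 6.421/√(9.81×1.17) = 1.9, which is greater than 1, so the flow is supercritical.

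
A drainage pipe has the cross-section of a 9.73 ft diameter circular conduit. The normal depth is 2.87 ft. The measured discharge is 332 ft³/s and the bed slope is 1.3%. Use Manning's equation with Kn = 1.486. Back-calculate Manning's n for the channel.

n = 0.013

For a circular section of diameter D = 9.73 ft at depth y = 2.87 ft, the central angle is θ = 2 arccos(1 − 2y/D) = 2.297 rad. Then A = (D²/8)(θ − sin θ) = 18.33 ft² and P = Dθ/2 = 11.17 ft.
Hydraulic radius R = A/P = 18.33/11.17 = 1.64 ft.
Rearranging Manning's equation: n = (1.486/Q) A R^(2/3) S^(1/2) = (1.486/332) × 18.33 × 1.64^(2/3) × √0.013 = 0.013.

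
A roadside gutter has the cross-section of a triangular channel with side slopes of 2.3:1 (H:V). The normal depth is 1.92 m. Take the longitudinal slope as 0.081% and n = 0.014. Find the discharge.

Q = 15.8 m³/s

For a triangular section with side slope z = 2.3: A = zy² = 2.3×1.92² = 8.479 m²; P = 2y√(1+z²) = 2×1.92×2.508 = 9.631 m.
Hydraulic radius R = A/P = 8.479/9.631 = 0.8804 m.
Manning's equation: Q = (1/n) A R^(2/3) S^(1/2) = (1/0.014) × 8.479 × 0.8804^(2/3) × 0.00081^(1/2) = 15.8 m³/s.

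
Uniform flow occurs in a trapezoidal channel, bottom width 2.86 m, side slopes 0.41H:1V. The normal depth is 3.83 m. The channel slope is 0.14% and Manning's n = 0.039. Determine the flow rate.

With bottom width b = 2.86 m and side slope z = 0.41: A = (b + zy)y = (2.86 + 0.41×3.83)×3.83 = 16.97 m²; P = b + 2y√(1+z²) = 2.86 + 2×3.83×1.081 = 11.14 m.
Hydraulic radius R = A/P = 16.97/11.14 = 1.523 m.
Manning's equation: Q = (1/n) A R^(2/3) S^(1/2) = (1/0.039) × 16.97 × 1.523^(2/3) × 0.0014^(1/2) = 21.6 m³/s.

Q = 21.6 m³/s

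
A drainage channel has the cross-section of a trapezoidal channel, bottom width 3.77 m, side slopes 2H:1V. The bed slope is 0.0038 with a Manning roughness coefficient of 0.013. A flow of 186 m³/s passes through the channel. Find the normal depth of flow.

Manning's equation rearranged: A R^(2/3) = nQ / (1·√S) = 0.013 × 186 / (√0.0038) = 39.23.
At y = 2.22 m: A R^(2/3) = 22.05 — short.
At y = 3.57 m: A R^(2/3) = 61.28 — over.
At y = 2.91 m: A R^(2/3) = 39.17 — ≈ 39.23.

y_n = 2.91 m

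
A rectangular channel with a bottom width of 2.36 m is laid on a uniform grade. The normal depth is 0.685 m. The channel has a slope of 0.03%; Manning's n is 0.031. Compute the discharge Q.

Q = 0.517 m³/s

Flow area A = b·y = 2.36 × 0.685 = 1.617 m². Wetted perimeter P = b + 2y = 2.36 + 2×0.685 = 3.73 m.
Hydraulic radius R = A/P = 1.617/3.73 = 0.4334 m.
Manning's equation: Q = (1/n) A R^(2/3) S^(1/2) = (1/0.031) × 1.617 × 0.4334^(2/3) × 0.0003^(1/2) = 0.517 m³/s.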